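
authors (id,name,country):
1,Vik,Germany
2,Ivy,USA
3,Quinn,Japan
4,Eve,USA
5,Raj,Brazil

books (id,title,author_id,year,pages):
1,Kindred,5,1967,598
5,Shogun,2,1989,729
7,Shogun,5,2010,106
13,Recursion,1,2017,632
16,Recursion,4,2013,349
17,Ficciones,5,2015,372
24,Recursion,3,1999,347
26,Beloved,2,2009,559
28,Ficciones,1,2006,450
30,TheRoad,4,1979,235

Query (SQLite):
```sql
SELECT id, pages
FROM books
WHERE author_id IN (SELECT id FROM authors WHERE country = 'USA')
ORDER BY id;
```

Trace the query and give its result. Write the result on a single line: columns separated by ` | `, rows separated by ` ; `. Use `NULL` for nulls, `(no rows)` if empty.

5 | 729 ; 16 | 349 ; 26 | 559 ; 30 | 235

Inner query: authors.id where country = 'USA'.
Outer: keep books rows whose author_id is in that set.
Inner query → {2, 4}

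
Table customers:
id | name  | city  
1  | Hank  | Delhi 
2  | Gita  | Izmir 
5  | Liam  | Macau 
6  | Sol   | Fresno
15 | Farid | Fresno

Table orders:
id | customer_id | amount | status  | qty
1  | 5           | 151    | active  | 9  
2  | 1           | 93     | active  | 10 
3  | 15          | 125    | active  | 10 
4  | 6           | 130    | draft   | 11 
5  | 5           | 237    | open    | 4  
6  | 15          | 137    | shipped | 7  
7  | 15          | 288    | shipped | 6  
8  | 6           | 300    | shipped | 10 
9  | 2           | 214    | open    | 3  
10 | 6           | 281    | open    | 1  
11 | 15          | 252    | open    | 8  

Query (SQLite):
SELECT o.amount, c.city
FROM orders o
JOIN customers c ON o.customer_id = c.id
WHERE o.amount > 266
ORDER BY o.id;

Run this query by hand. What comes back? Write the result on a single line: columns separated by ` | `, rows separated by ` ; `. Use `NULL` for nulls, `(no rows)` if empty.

288 | Fresno ; 300 | Fresno ; 281 | Fresno

Each orders row matches the customers row where customer_id = customers.id.
Then keep rows with o.amount > 266.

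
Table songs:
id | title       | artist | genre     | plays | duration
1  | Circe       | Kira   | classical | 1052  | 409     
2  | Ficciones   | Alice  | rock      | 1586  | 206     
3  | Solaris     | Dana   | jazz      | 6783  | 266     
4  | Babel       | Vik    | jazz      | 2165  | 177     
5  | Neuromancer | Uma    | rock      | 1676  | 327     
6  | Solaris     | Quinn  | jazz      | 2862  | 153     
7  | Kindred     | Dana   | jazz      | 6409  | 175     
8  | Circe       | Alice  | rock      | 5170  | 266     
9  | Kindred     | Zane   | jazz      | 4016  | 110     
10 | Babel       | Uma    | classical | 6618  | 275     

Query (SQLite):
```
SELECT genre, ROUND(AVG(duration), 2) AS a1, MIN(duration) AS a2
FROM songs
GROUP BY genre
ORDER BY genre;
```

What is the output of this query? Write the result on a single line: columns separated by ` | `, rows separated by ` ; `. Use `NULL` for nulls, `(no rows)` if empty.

classical | 342 | 275 ; jazz | 176.2 | 110 ; rock | 266.33 | 206

Group songs by genre.
Per group compute: ROUND(AVG(duration), 2), MIN(duration).
  classical: ids {1, 10} → ROUND(AVG(duration), 2)=342, MIN(duration)=275
  jazz: ids {3, 4, 6, 7, 9} → ROUND(AVG(duration), 2)=176.2, MIN(duration)=110
  rock: ids {2, 5, 8} → ROUND(AVG(duration), 2)=266.33, MIN(duration)=206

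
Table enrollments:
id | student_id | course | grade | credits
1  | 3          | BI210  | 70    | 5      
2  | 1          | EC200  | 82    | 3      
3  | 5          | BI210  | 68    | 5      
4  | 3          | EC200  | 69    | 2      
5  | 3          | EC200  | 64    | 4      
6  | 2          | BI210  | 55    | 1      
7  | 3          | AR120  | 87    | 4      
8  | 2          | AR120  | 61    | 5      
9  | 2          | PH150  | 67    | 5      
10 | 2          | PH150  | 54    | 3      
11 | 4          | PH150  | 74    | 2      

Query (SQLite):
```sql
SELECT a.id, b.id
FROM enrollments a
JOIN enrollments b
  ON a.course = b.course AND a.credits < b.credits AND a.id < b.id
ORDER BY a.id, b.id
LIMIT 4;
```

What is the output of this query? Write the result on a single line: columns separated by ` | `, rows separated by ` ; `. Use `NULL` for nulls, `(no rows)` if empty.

Pairs (a,b) with same course, a.credits < b.credits, a.id < b.id.
course groups: AR120:{7,8} BI210:{1,3,6} EC200:{2,4,5} PH150:{9,10,11}
Ordered by (a.id, b.id); first 4.

2 | 5 ; 4 | 5 ; 7 | 8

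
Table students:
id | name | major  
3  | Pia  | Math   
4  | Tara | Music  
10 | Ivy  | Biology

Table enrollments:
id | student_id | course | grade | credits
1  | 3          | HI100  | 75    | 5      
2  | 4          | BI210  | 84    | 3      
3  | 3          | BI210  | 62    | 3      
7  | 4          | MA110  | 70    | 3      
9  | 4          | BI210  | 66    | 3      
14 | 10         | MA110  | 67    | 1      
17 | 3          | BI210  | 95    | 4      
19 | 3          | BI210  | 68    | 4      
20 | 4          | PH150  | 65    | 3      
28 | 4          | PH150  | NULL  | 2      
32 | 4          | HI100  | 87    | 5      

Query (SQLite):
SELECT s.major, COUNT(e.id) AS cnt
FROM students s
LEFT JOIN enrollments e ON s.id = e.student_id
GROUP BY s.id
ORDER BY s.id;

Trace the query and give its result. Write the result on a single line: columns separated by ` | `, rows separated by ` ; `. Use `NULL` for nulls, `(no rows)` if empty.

Math | 4 ; Music | 6 ; Biology | 1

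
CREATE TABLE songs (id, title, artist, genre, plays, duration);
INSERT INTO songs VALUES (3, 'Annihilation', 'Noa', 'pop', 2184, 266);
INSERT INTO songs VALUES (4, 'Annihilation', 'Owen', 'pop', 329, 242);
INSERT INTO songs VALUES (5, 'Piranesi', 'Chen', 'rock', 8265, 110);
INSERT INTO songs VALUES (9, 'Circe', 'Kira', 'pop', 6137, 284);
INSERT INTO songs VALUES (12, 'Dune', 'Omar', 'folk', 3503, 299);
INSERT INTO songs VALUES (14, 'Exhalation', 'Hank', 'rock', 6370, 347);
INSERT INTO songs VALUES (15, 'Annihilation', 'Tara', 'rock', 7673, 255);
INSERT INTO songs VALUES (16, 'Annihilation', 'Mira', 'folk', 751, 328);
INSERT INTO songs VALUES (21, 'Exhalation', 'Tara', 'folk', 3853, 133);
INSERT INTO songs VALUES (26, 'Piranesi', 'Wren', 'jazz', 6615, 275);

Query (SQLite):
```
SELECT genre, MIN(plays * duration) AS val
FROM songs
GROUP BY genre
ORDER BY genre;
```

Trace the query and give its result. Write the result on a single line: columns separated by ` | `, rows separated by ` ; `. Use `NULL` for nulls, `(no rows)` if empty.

folk | 246328 ; jazz | 1819125 ; pop | 79618 ; rock | 909150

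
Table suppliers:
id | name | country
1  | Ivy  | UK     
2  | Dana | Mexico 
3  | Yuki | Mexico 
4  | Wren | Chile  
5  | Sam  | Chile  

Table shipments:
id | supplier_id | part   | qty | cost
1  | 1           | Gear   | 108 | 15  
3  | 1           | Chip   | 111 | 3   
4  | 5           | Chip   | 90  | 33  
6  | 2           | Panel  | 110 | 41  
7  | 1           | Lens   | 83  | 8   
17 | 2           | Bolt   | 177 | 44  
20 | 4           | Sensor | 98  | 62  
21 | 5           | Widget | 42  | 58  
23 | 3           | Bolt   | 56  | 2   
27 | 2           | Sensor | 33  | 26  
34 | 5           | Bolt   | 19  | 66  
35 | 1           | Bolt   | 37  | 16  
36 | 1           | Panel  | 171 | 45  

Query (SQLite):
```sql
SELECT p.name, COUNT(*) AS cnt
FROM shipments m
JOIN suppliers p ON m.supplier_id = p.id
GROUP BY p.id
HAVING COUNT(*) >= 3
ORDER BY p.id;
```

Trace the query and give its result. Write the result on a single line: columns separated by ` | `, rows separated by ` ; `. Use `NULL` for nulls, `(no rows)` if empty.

Join each shipments row to its suppliers via supplier_id.
Group joined rows by suppliers.id; compute COUNT(*) per group.
HAVING: keep groups with count ≥ 3.
  1: ids {1, 3, 7, 35, 36} → COUNT(*)=5
  2: ids {6, 17, 27} → COUNT(*)=3
  3: ids {23} → COUNT(*)=1
  4: ids {20} → COUNT(*)=1
  5: ids {4, 21, 34} → COUNT(*)=3

Ivy | 5 ; Dana | 3 ; Sam | 3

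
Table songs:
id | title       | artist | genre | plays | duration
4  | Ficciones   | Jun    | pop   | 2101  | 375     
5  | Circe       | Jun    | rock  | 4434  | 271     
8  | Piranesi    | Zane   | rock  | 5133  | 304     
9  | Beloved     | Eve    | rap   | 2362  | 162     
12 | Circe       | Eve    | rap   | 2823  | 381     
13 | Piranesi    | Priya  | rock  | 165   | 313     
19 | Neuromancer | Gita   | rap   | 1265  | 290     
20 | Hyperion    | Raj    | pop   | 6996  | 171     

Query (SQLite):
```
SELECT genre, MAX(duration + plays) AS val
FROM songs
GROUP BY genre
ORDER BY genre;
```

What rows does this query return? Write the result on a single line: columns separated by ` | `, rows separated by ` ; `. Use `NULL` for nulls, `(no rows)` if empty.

For each row compute duration + plays.
Group by genre; take MAX of the expression per group.
  pop: ids {4, 20} → MAX(duration + plays)=7167
  rap: ids {9, 12, 19} → MAX(duration + plays)=3204
  rock: ids {5, 8, 13} → MAX(duration + plays)=5437

pop | 7167 ; rap | 3204 ; rock | 5437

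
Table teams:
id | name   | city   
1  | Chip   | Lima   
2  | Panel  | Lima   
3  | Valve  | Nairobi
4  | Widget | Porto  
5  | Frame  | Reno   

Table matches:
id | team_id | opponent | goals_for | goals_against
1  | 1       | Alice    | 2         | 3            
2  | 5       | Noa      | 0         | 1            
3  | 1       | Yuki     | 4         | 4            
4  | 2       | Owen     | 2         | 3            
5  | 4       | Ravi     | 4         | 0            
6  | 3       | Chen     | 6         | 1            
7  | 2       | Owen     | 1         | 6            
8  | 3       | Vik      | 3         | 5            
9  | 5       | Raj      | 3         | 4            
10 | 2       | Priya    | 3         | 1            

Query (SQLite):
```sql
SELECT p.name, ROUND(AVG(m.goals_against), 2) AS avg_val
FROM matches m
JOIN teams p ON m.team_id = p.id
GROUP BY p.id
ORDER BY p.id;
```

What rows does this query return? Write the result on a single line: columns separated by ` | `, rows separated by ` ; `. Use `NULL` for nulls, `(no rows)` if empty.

Chip | 3.5 ; Panel | 3.33 ; Valve | 3 ; Widget | 0 ; Frame | 2.5

Join each matches row to its teams via team_id.
Group joined rows by teams.id; compute ROUND(AVG(m.goals_against), 2) per group.
  1: ids {1, 3} → ROUND(AVG(m.goals_against), 2)=3.5
  2: ids {4, 7, 10} → ROUND(AVG(m.goals_against), 2)=3.33
  3: ids {6, 8} → ROUND(AVG(m.goals_against), 2)=3
  4: ids {5} → ROUND(AVG(m.goals_against), 2)=0
  5: ids {2, 9} → ROUND(AVG(m.goals_against), 2)=2.5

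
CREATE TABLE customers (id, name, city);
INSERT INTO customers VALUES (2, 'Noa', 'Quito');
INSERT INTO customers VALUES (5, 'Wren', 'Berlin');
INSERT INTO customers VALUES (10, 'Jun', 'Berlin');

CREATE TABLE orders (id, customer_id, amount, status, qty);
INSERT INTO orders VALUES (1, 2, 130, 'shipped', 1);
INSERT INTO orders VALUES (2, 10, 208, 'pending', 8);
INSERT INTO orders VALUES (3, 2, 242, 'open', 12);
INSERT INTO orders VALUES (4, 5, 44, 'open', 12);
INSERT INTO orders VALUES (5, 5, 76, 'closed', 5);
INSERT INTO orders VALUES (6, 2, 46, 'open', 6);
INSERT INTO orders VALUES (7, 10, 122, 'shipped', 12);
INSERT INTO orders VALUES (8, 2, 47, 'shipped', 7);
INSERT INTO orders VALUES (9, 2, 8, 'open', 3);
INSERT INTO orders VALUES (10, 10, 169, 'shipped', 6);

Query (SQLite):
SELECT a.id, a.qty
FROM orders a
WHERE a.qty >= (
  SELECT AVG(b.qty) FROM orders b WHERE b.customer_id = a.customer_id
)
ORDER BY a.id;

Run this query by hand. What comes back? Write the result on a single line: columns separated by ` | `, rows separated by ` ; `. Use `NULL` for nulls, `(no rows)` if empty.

3 | 12 ; 4 | 12 ; 6 | 6 ; 7 | 12 ; 8 | 7

For each orders row a, compute AVG(qty) over rows sharing a.customer_id.
Keep row a if a.qty >= that per-group AVG.
  customer_id=2: AVG(qty) = 5.8
  customer_id=5: AVG(qty) = 8.5
  customer_id=10: AVG(qty) = 8.666667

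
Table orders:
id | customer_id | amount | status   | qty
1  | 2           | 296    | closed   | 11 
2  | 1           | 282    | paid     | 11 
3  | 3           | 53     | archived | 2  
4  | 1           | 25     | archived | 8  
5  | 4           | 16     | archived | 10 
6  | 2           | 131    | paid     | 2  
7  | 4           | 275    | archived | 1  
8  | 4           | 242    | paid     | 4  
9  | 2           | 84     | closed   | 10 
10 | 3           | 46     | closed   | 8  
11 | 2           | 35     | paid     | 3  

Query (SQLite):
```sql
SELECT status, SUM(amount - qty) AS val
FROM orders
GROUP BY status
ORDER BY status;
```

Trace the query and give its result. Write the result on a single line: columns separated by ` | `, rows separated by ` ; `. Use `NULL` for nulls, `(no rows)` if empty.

archived | 348 ; closed | 397 ; paid | 670

For each row compute amount - qty.
Group by status; take SUM of the expression per group.
  archived: ids {3, 4, 5, 7} → SUM(amount - qty)=348
  closed: ids {1, 9, 10} → SUM(amount - qty)=397
  paid: ids {2, 6, 8, 11} → SUM(amount - qty)=670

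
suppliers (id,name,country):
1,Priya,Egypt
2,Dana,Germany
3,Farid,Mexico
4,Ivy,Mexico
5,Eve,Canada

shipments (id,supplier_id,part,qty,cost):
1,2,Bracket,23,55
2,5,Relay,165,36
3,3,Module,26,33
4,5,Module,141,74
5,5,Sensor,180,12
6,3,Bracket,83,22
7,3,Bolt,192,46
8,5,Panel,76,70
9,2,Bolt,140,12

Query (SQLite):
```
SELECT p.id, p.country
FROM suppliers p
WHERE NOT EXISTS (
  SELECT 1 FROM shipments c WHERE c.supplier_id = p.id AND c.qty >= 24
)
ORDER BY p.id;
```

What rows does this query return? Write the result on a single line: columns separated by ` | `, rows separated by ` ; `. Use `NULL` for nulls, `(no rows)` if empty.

For each suppliers row, check whether any shipments with matching supplier_id has qty >= 24.
Keep rows where that is false.

1 | Egypt ; 4 | Mexico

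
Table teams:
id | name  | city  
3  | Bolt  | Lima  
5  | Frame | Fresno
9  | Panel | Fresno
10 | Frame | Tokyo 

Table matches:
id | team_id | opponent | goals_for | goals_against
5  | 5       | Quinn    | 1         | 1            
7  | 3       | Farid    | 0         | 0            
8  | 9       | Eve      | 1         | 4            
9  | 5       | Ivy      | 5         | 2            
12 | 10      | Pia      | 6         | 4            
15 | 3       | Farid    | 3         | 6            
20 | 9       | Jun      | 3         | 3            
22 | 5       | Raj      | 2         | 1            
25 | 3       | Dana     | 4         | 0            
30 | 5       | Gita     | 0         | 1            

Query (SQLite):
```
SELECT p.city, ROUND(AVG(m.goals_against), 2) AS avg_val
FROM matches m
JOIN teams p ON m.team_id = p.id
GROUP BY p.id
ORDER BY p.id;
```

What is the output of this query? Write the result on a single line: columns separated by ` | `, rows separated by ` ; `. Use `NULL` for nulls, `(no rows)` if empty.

Join each matches row to its teams via team_id.
Group joined rows by teams.id; compute ROUND(AVG(m.goals_against), 2) per group.
  3: ids {7, 15, 25} → ROUND(AVG(m.goals_against), 2)=2
  5: ids {5, 9, 22, 30} → ROUND(AVG(m.goals_against), 2)=1.25
  9: ids {8, 20} → ROUND(AVG(m.goals_against), 2)=3.5
  10: ids {12} → ROUND(AVG(m.goals_against), 2)=4

Lima | 2 ; Fresno | 1.25 ; Fresno | 3.5 ; Tokyo | 4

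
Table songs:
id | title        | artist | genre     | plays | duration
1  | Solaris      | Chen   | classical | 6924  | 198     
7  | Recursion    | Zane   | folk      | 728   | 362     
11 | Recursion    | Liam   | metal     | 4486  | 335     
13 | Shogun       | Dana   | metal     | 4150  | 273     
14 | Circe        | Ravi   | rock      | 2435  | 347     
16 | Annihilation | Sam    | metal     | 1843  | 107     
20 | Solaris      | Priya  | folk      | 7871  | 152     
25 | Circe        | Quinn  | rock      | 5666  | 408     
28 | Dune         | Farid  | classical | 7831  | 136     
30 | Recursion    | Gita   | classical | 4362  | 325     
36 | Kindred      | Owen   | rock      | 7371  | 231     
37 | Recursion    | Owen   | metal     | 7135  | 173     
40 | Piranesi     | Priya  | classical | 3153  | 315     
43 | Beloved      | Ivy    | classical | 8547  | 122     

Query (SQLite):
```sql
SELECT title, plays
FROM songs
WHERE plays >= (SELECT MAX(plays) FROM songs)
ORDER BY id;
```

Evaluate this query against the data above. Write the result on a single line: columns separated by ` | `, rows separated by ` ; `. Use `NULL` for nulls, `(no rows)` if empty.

Beloved | 8547

Scalar subquery: MAX(plays) over all songs rows = 8547.
Keep rows where plays >= that value.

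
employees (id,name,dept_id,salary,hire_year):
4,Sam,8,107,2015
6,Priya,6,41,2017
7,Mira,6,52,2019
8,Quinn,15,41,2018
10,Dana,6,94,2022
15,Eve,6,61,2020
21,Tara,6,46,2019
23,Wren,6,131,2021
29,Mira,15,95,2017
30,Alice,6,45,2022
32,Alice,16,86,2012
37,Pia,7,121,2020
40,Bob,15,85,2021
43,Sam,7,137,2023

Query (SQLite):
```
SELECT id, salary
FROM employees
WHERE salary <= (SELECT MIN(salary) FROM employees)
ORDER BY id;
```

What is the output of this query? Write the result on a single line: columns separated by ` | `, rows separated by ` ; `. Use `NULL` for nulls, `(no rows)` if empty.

6 | 41 ; 8 | 41

Scalar subquery: MIN(salary) over all employees rows = 41.
Keep rows where salary <= that value.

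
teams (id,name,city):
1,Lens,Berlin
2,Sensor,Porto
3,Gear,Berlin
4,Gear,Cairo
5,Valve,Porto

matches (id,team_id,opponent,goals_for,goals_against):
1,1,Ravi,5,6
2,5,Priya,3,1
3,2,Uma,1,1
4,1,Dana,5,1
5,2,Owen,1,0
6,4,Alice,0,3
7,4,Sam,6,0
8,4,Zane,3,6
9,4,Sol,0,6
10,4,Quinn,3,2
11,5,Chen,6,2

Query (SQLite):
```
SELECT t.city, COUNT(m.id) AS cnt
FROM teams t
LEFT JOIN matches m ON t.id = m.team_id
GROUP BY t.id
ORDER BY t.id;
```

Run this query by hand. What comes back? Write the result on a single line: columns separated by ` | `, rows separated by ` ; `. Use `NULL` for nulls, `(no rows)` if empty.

Berlin | 2 ; Porto | 2 ; Berlin | 0 ; Cairo | 5 ; Porto | 2

LEFT JOIN keeps every teams row; unmatched ones get NULL for matches columns.
Group by teams.id and compute COUNT(m.id). COUNT(col) of an all-NULL group is 0.
  1: ids {1, 4} → COUNT(m.id)=2
  2: ids {3, 5} → COUNT(m.id)=2
  3: ids {—} → COUNT(m.id)=0
  4: ids {6, 7, 8, 9, 10} → COUNT(m.id)=5
  5: ids {2, 11} → COUNT(m.id)=2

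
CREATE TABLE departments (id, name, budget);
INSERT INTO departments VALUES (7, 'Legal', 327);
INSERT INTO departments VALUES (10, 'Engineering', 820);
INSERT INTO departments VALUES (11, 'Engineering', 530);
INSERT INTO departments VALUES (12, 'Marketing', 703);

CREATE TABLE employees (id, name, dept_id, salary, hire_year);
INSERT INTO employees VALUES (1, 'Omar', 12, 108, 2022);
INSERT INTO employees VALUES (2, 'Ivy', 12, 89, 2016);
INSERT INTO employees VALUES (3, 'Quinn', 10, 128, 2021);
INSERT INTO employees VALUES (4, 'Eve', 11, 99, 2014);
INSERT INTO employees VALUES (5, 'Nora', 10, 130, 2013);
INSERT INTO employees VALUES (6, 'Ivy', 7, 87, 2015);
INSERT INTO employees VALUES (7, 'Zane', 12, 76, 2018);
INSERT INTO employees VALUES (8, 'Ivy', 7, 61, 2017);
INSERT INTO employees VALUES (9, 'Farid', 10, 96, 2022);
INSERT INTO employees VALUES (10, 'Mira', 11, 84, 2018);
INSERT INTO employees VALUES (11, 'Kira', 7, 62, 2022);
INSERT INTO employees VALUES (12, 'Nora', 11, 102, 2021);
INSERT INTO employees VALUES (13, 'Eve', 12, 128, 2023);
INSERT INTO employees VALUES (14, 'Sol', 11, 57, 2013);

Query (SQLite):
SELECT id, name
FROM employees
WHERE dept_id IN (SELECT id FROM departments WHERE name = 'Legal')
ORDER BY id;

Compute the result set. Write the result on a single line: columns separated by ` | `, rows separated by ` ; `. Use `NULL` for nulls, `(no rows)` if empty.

6 | Ivy ; 8 | Ivy ; 11 | Kira

Inner query: departments.id where name = 'Legal'.
Outer: keep employees rows whose dept_id is in that set.
Inner query → {7}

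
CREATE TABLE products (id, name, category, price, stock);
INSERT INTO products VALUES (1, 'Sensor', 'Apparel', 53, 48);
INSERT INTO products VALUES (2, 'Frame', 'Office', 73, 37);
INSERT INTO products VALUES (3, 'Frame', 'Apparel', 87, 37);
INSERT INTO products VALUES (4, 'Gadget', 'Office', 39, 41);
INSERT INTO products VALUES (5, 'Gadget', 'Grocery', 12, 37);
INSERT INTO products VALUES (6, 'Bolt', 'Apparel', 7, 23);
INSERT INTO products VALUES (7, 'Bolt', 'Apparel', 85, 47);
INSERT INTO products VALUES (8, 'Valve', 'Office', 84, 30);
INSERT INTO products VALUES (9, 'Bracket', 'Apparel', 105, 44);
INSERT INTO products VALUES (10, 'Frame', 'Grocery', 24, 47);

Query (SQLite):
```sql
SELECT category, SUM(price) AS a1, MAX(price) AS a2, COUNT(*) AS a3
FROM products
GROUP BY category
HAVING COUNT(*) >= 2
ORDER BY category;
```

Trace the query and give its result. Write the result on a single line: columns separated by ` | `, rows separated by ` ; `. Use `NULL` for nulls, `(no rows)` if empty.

Apparel | 337 | 105 | 5 ; Grocery | 36 | 24 | 2 ; Office | 196 | 84 | 3

Group products by category.
Per group compute: SUM(price), MAX(price), COUNT(*).
HAVING: drop groups with fewer than 2 rows.
  Apparel: ids {1, 3, 6, 7, 9} → SUM(price)=337, MAX(price)=105, COUNT(*)=5
  Grocery: ids {5, 10} → SUM(price)=36, MAX(price)=24, COUNT(*)=2
  Office: ids {2, 4, 8} → SUM(price)=196, MAX(price)=84, COUNT(*)=3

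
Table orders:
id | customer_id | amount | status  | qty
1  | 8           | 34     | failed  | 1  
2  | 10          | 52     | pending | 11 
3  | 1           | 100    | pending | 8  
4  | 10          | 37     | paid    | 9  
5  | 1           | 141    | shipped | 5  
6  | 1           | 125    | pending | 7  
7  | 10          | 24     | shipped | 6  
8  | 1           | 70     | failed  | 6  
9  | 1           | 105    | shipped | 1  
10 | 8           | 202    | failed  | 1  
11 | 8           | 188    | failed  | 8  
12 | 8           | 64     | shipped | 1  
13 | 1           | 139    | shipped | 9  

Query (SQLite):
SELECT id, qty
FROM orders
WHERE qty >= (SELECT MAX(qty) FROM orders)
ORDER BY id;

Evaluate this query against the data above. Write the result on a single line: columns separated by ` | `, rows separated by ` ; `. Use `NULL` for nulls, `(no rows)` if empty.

Scalar subquery: MAX(qty) over all orders rows = 11.
Keep rows where qty >= that value.

2 | 11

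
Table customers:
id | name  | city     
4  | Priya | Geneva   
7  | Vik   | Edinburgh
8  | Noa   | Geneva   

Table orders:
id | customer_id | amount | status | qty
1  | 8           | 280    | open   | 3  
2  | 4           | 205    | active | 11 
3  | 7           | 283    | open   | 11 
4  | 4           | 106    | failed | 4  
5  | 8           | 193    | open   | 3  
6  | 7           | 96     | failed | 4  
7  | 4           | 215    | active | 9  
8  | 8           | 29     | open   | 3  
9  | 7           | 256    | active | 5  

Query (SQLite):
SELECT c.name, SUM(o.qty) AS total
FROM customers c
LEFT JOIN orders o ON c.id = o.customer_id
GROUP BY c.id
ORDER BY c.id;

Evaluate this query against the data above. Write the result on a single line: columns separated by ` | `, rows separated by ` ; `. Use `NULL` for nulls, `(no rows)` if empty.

LEFT JOIN keeps every customers row; unmatched ones get NULL for orders columns.
Group by customers.id and compute SUM(o.qty). SUM over an all-NULL group is NULL.
  4: ids {2, 4, 7} → SUM(o.qty)=24
  7: ids {3, 6, 9} → SUM(o.qty)=20
  8: ids {1, 5, 8} → SUM(o.qty)=9

Priya | 24 ; Vik | 20 ; Noa | 9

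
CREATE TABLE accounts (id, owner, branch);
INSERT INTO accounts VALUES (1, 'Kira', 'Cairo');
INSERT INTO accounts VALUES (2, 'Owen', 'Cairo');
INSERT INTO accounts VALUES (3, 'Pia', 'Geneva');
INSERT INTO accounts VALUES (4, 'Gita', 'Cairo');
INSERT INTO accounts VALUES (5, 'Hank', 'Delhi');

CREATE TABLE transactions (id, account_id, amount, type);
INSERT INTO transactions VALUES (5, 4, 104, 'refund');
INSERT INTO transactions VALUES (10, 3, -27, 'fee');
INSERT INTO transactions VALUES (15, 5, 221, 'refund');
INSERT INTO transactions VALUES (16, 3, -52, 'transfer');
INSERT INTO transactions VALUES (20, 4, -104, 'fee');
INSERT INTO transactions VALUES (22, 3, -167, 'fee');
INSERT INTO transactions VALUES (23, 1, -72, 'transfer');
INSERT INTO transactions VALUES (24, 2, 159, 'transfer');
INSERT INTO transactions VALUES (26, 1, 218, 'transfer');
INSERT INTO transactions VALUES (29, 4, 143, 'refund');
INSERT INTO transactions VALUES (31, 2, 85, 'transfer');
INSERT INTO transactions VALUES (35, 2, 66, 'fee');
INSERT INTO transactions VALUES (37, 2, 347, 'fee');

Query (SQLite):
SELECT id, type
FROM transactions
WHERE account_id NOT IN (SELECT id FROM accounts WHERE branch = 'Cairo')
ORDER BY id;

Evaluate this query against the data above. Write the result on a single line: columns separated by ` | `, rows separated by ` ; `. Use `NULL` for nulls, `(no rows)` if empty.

10 | fee ; 15 | refund ; 16 | transfer ; 22 | fee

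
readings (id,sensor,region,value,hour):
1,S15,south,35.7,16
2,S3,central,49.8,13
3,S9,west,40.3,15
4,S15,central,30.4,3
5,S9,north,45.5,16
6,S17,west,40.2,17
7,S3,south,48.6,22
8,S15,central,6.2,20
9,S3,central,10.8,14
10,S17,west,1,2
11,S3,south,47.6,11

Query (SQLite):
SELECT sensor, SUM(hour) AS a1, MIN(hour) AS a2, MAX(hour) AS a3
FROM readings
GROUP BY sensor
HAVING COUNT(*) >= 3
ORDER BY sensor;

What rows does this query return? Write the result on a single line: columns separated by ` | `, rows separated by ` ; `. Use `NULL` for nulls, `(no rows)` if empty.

Group readings by sensor.
Per group compute: SUM(hour), MIN(hour), MAX(hour).
HAVING: drop groups with fewer than 3 rows.
  S15: ids {1, 4, 8} → SUM(hour)=39, MIN(hour)=3, MAX(hour)=20
  S17: ids {6, 10} → SUM(hour)=19, MIN(hour)=2, MAX(hour)=17
  S3: ids {2, 7, 9, 11} → SUM(hour)=60, MIN(hour)=11, MAX(hour)=22
  S9: ids {3, 5} → SUM(hour)=31, MIN(hour)=15, MAX(hour)=16

S15 | 39 | 3 | 20 ; S3 | 60 | 11 | 22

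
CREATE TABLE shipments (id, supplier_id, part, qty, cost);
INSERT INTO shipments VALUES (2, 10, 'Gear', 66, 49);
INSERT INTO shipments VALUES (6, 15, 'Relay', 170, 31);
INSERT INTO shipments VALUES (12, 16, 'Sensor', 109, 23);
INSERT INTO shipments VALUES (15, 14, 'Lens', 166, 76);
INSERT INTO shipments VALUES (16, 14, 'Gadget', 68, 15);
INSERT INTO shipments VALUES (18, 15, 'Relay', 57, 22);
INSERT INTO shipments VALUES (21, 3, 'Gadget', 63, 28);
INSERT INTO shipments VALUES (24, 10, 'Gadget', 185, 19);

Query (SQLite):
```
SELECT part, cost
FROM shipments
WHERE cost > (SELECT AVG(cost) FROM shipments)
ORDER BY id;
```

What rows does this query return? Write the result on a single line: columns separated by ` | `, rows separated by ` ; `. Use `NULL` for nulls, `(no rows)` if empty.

Gear | 49 ; Lens | 76

Scalar subquery: AVG(cost) over all shipments rows = 32.875.
Keep rows where cost > that value.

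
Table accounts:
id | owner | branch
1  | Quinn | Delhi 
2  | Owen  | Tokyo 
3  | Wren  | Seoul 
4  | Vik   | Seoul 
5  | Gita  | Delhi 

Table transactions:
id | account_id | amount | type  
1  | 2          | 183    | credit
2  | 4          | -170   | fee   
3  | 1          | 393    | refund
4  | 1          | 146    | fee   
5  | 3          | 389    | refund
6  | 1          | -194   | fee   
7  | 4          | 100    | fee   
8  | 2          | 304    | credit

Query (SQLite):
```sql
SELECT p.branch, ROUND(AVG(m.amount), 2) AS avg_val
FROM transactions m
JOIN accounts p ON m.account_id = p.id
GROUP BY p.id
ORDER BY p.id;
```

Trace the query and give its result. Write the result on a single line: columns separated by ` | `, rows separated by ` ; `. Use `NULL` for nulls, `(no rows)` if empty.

Delhi | 115 ; Tokyo | 243.5 ; Seoul | 389 ; Seoul | -35

Join each transactions row to its accounts via account_id.
Group joined rows by accounts.id; compute ROUND(AVG(m.amount), 2) per group.
  1: ids {3, 4, 6} → ROUND(AVG(m.amount), 2)=115
  2: ids {1, 8} → ROUND(AVG(m.amount), 2)=243.5
  3: ids {5} → ROUND(AVG(m.amount), 2)=389
  4: ids {2, 7} → ROUND(AVG(m.amount), 2)=-35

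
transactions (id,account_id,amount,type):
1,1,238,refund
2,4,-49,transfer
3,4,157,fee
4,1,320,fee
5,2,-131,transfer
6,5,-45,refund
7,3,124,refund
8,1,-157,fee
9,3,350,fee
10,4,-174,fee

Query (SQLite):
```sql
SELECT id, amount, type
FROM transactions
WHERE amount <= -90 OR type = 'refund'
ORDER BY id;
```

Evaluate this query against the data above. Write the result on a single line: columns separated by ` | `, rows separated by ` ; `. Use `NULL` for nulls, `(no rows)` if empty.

1 | 238 | refund ; 5 | -131 | transfer ; 6 | -45 | refund ; 7 | 124 | refund ; 8 | -157 | fee ; 10 | -174 | fee

amount <= -90: ids {5, 8, 10}
type = 'refund': ids {1, 6, 7}
Combine with OR.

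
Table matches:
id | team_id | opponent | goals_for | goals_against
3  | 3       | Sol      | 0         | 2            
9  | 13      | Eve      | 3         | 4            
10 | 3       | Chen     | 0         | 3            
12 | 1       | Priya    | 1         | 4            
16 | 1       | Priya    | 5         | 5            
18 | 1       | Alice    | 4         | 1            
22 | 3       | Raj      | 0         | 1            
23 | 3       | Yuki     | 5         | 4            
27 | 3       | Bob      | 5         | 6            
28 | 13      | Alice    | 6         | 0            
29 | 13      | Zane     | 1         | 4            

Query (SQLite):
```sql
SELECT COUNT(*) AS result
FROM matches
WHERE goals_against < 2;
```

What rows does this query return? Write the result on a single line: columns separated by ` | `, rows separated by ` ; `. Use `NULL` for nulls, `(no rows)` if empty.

Rows where goals_against < 2 → goals_against values: [1, 1, 0].
COUNT(*) counts rows → 3.

3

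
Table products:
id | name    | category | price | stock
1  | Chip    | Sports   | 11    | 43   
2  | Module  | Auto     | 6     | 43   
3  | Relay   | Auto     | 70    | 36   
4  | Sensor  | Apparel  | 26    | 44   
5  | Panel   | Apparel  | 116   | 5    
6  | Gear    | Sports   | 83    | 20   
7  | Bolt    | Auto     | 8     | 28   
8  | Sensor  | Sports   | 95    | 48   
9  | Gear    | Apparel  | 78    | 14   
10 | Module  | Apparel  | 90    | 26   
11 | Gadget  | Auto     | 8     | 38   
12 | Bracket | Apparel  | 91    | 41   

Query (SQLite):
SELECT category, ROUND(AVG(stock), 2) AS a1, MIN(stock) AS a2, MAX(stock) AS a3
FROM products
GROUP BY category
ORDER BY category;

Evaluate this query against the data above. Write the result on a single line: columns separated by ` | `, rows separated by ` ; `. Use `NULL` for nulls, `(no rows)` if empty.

Apparel | 26 | 5 | 44 ; Auto | 36.25 | 28 | 43 ; Sports | 37 | 20 | 48

Group products by category.
Per group compute: ROUND(AVG(stock), 2), MIN(stock), MAX(stock).
  Apparel: ids {4, 5, 9, 10, 12} → ROUND(AVG(stock), 2)=26, MIN(stock)=5, MAX(stock)=44
  Auto: ids {2, 3, 7, 11} → ROUND(AVG(stock), 2)=36.25, MIN(stock)=28, MAX(stock)=43
  Sports: ids {1, 6, 8} → ROUND(AVG(stock), 2)=37, MIN(stock)=20, MAX(stock)=48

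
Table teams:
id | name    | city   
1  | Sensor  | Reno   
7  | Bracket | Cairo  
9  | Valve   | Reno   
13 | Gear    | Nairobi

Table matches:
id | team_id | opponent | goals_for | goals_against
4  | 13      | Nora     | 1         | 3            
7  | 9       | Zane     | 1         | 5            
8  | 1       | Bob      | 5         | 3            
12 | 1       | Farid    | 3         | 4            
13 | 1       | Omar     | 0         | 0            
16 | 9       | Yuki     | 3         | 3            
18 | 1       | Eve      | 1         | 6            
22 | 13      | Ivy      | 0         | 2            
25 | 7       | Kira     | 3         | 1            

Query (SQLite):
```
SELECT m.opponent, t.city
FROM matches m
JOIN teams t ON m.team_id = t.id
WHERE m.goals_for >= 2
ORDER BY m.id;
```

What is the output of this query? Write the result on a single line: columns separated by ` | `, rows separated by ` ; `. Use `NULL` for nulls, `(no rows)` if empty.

Each matches row matches the teams row where team_id = teams.id.
Then keep rows with m.goals_for >= 2.

Bob | Reno ; Farid | Reno ; Yuki | Reno ; Kira | Cairo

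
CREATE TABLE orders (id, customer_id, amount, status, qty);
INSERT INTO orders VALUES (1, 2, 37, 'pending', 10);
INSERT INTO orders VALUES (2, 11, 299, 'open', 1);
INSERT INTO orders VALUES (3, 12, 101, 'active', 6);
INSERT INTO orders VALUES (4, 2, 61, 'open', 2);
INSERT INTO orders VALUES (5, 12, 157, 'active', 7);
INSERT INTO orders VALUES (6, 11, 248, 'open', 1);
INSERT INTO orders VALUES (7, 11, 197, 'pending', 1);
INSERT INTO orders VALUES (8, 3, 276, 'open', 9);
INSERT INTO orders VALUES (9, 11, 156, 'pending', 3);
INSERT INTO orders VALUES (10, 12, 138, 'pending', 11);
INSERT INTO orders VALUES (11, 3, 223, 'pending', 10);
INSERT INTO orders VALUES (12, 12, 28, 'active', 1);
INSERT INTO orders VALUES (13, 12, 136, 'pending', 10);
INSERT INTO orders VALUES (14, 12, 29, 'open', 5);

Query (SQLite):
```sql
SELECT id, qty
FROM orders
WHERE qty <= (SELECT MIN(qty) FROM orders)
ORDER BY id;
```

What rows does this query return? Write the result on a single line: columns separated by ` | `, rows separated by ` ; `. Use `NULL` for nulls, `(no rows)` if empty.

Scalar subquery: MIN(qty) over all orders rows = 1.
Keep rows where qty <= that value.

2 | 1 ; 6 | 1 ; 7 | 1 ; 12 | 1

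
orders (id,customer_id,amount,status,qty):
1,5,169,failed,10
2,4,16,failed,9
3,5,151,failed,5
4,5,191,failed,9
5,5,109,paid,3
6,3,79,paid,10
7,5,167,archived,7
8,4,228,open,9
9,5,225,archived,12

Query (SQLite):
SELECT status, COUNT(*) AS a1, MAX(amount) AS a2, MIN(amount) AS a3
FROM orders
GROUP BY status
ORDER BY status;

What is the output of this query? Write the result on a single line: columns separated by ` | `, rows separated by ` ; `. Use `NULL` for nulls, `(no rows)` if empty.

archived | 2 | 225 | 167 ; failed | 4 | 191 | 16 ; open | 1 | 228 | 228 ; paid | 2 | 109 | 79

Group orders by status.
Per group compute: COUNT(*), MAX(amount), MIN(amount).
  archived: ids {7, 9} → COUNT(*)=2, MAX(amount)=225, MIN(amount)=167
  failed: ids {1, 2, 3, 4} → COUNT(*)=4, MAX(amount)=191, MIN(amount)=16
  open: ids {8} → COUNT(*)=1, MAX(amount)=228, MIN(amount)=228
  paid: ids {5, 6} → COUNT(*)=2, MAX(amount)=109, MIN(amount)=79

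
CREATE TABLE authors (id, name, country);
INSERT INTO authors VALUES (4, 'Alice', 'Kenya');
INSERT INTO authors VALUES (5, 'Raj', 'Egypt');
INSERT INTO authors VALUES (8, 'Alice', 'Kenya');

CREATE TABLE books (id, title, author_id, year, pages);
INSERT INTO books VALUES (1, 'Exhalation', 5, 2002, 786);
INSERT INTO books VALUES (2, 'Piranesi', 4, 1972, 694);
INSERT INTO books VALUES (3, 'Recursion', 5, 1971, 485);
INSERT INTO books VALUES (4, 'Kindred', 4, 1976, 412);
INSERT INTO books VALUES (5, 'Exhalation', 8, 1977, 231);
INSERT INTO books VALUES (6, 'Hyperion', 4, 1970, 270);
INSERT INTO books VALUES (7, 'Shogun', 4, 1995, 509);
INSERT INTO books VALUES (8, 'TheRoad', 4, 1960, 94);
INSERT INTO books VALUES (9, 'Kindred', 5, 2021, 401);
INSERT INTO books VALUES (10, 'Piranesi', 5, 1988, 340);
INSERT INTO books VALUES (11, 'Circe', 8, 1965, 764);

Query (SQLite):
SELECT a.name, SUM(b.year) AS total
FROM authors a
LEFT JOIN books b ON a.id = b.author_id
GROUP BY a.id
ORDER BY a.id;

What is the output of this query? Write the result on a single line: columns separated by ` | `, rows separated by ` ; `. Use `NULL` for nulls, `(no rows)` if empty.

Alice | 9873 ; Raj | 7982 ; Alice | 3942

LEFT JOIN keeps every authors row; unmatched ones get NULL for books columns.
Group by authors.id and compute SUM(b.year). SUM over an all-NULL group is NULL.
  4: ids {2, 4, 6, 7, 8} → SUM(b.year)=9873
  5: ids {1, 3, 9, 10} → SUM(b.year)=7982
  8: ids {5, 11} → SUM(b.year)=3942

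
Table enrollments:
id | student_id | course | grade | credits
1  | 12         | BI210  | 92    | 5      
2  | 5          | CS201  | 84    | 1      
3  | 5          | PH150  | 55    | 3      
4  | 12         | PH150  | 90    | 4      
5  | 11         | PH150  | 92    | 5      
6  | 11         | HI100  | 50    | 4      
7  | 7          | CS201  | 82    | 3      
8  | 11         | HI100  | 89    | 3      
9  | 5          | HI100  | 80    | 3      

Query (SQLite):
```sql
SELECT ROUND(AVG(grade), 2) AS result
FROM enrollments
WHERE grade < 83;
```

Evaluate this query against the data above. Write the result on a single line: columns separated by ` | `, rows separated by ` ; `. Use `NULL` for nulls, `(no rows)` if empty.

66.75

Rows where grade < 83 → grade values: [55, 50, 82, 80].
AVG = 267 / 4 (rounded to 2 dp).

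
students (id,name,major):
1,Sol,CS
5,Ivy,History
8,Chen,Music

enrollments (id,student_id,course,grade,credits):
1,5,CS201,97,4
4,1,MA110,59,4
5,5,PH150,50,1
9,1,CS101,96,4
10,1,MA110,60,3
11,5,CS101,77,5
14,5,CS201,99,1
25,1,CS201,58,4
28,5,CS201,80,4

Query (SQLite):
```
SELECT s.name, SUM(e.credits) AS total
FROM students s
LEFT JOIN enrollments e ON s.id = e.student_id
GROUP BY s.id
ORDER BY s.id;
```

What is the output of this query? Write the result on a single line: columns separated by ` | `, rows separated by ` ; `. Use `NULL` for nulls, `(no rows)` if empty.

Sol | 15 ; Ivy | 15 ; Chen | NULL

LEFT JOIN keeps every students row; unmatched ones get NULL for enrollments columns.
Group by students.id and compute SUM(e.credits). SUM over an all-NULL group is NULL.
  1: ids {4, 9, 10, 25} → SUM(e.credits)=15
  5: ids {1, 5, 11, 14, 28} → SUM(e.credits)=15
  8: ids {—} → SUM(e.credits)=NULL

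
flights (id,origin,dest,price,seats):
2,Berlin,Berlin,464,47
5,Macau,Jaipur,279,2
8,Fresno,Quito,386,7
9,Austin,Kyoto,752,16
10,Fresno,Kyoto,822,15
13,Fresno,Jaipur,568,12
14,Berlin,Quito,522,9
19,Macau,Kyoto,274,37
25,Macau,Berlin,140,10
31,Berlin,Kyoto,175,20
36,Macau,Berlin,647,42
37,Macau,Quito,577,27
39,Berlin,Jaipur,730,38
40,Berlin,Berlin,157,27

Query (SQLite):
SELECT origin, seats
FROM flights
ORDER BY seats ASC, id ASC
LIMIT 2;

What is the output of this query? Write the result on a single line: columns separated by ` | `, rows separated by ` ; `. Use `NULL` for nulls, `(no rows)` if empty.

Sort by seats asc, tiebreak id asc: (2, id=5), (7, id=8), (9, id=14), (10, id=25), (12, id=13) …. Take first 2.

Macau | 2 ; Fresno | 7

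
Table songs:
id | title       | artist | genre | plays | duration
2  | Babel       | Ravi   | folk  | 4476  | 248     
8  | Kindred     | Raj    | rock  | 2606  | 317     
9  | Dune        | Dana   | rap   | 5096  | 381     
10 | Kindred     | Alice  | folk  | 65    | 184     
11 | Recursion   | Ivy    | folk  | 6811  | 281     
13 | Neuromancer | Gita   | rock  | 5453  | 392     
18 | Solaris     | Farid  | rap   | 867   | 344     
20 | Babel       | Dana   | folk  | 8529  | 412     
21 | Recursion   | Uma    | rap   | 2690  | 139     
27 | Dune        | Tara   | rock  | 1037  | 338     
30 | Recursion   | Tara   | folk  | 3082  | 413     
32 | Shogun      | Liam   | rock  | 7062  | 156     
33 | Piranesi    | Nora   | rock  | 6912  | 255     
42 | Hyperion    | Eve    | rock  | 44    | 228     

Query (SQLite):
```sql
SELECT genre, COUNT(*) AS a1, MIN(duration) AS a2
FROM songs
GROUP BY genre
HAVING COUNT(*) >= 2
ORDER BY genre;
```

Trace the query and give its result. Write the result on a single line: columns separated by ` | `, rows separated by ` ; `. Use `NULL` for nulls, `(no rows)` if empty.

Group songs by genre.
Per group compute: COUNT(*), MIN(duration).
HAVING: drop groups with fewer than 2 rows.
  folk: ids {2, 10, 11, 20, 30} → COUNT(*)=5, MIN(duration)=184
  rap: ids {9, 18, 21} → COUNT(*)=3, MIN(duration)=139
  rock: ids {8, 13, 27, 32, 33, 42} → COUNT(*)=6, MIN(duration)=156

folk | 5 | 184 ; rap | 3 | 139 ; rock | 6 | 156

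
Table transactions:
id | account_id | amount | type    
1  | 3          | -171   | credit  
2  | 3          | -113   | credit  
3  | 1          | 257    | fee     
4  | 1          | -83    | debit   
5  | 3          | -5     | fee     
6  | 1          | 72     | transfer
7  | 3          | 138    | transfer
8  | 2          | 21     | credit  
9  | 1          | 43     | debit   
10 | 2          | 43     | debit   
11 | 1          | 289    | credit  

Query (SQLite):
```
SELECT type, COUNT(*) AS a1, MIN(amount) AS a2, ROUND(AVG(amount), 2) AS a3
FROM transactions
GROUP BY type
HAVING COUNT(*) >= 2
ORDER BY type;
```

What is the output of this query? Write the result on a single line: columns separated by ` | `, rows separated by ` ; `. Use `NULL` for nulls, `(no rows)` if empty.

credit | 4 | -171 | 6.5 ; debit | 3 | -83 | 1 ; fee | 2 | -5 | 126 ; transfer | 2 | 72 | 105

Group transactions by type.
Per group compute: COUNT(*), MIN(amount), ROUND(AVG(amount), 2).
HAVING: drop groups with fewer than 2 rows.
  credit: ids {1, 2, 8, 11} → COUNT(*)=4, MIN(amount)=-171, ROUND(AVG(amount), 2)=6.5
  debit: ids {4, 9, 10} → COUNT(*)=3, MIN(amount)=-83, ROUND(AVG(amount), 2)=1
  fee: ids {3, 5} → COUNT(*)=2, MIN(amount)=-5, ROUND(AVG(amount), 2)=126
  transfer: ids {6, 7} → COUNT(*)=2, MIN(amount)=72, ROUND(AVG(amount), 2)=105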